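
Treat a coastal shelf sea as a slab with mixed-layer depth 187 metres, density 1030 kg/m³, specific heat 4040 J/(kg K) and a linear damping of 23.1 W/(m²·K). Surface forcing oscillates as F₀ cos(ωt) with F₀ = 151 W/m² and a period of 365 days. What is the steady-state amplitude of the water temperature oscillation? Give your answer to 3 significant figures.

Areal heat capacity C = ρ c_p D = 1030 × 4040 × 187 = 7.78×10^8 J/(m^2 K).
Angular frequency ω = 2π / T = 2π / 3.15×10^7 s = 1.99×10^-7 s⁻¹.
√((Cω)² + λ²) = √((155)² + 23.1²) = 157 W/(m²·K).
Amplitude A = F₀ / √((Cω)²+λ²) = 151 / 157 = 0.963 K.

0.963 K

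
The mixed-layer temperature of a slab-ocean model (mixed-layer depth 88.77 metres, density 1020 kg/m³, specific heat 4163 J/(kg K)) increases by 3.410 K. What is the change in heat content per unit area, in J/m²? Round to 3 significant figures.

Areal heat capacity C = ρ c_p D = 1020 × 4163 × 88.77 = 3.77×10^8 J m⁻² K⁻¹.
ΔQ = C ΔT = 3.77×10^8 × 3.410 = 1.29×10^9 J/m².

1.29×10^9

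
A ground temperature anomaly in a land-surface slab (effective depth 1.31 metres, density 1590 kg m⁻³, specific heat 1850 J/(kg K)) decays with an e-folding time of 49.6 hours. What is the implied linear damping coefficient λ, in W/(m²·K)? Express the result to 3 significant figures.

Areal heat capacity C = ρ c_p D = 1590 × 1850 × 1.31 = 3.85×10^6 J/(m^2 K).
τ = 49.6 hours = 1.79×10^5 s.
λ = C / τ = 3.85×10^6 / 1.79×10^5 = 21.6 W/(m²·K).

21.6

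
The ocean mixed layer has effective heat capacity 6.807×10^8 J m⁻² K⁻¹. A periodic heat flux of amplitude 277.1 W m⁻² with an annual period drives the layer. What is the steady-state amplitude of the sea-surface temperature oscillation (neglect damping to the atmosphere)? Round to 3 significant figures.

Areal heat capacity C = 6.807×10^8 J m⁻² K⁻¹ (given).
Angular frequency ω = 2π / T = 2π / 3.15×10^7 s = 1.99×10^-7 s⁻¹.
Cω = 6.81×10^8 × 1.99×10^-7 = 136 W/(m²·K).
Amplitude A = F₀ / (Cω) = 277.1 / 136 = 2.04 K.

2.04 K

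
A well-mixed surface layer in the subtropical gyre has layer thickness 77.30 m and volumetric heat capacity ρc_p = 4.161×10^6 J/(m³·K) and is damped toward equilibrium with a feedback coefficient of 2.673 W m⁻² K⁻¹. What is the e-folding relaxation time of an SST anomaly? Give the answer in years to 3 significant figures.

3.81 years

Areal heat capacity C = ρc_p × D = 4.161×10^6 × 77.30 = 3.22×10^8 J/(m^2 K).
Relaxation time τ = C / λ = 3.22×10^8 / 2.673 = 1.20×10^8 s.
In years: 1.20×10^8 s / (3.156×10^7 s/year) = 3.81 years.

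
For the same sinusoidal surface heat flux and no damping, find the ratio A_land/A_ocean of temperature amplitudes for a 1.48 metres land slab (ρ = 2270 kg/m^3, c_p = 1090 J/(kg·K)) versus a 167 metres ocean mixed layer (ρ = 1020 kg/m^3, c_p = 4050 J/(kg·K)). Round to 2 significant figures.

190

C_ocean = 1020 × 4050 × 167 = 6.90×10^8 J/(m²·K).
C_land = 2270 × 1090 × 1.48 = 3.66×10^6 J/(m²·K).
Undamped amplitude ∝ 1/C, so A_land/A_ocean = C_ocean/C_land = 188.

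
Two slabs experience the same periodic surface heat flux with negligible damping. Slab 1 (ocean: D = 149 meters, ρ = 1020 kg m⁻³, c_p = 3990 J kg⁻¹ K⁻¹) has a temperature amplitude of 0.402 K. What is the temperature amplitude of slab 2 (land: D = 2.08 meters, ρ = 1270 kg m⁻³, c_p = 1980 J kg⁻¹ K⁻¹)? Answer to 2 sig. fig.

47 K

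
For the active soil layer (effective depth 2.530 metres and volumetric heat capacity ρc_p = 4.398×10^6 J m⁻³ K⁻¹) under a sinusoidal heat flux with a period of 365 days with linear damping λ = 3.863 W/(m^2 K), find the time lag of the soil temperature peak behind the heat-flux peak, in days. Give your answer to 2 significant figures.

30 days

Areal heat capacity C = ρc_p × D = 4.398×10^6 × 2.530 = 1.11×10^7 J m⁻² K⁻¹.
ω = 2π / 3.15×10^7 s = 1.99×10^-7 s⁻¹.
Phase lag φ = arctan(Cω/λ) = arctan(2.22/3.863) = 0.521 rad.
Time lag = φ / ω = 0.521 / 1.99×10^-7 = 2.61×10^6 s = 30.3 days.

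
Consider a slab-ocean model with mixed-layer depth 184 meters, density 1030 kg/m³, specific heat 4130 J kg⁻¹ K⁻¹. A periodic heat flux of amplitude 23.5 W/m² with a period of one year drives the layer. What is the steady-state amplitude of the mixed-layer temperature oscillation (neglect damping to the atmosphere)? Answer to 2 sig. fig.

0.15 K

Areal heat capacity C = ρ c_p D = 1030 × 4130 × 184 = 7.83×10^8 J/(m²·K).
Angular frequency ω = 2π / T = 2π / 3.15×10^7 s = 1.99×10^-7 s⁻¹.
Cω = 7.83×10^8 × 1.99×10^-7 = 156 W/(m²·K).
Amplitude A = F₀ / (Cω) = 23.5 / 156 = 0.151 K.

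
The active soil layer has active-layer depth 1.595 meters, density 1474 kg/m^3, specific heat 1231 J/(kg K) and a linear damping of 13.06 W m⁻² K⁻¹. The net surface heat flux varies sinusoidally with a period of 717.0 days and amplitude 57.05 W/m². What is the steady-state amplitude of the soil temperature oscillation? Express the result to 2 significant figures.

Areal heat capacity C = ρ c_p D = 1474 × 1231 × 1.595 = 2.89×10^6 J/(m²·K).
Angular frequency ω = 2π / T = 2π / 6.19×10^7 s = 1.01×10^-7 s⁻¹.
√((Cω)² + λ²) = √((0.294)² + 13.06²) = 13.1 W/(m²·K).
Amplitude A = F₀ / √((Cω)²+λ²) = 57.05 / 13.1 = 4.37 K.

4.4 K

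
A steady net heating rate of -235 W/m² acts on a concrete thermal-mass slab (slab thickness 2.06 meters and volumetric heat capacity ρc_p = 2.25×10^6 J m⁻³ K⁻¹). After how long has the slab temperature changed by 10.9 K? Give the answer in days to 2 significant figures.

Areal heat capacity C = ρc_p × D = 2.25×10^6 × 2.06 = 4.64×10^6 J/(m^2 K).
Time required: Δt = C ΔT / F = 4.64×10^6 × -10.9 / -235 = 2.15×10^5 s.
In days: 2.15×10^5 s / (86400 s/day) = 2.49 days.

2.5 days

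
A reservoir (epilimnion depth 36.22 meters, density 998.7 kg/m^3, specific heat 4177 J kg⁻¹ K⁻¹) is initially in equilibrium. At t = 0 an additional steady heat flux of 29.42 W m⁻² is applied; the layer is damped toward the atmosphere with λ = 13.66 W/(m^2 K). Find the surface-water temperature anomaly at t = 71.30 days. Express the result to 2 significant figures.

0.92 K

Areal heat capacity C = ρ c_p D = 998.7 × 4177 × 36.22 = 1.51×10^8 J/(m^2 K).
τ = C / λ = 1.51×10^8 / 13.66 = 1.11×10^7 s.
Equilibrium anomaly ΔT_eq = F / λ = 29.42 / 13.66 = 2.15 K.
t = 71.30 days = 6.16×10^6 s, so t/τ = 0.557.
ΔT(t) = ΔT_eq (1 − e^(−t/τ)) = 2.15 × (1 − e^−0.557) = 0.920 K.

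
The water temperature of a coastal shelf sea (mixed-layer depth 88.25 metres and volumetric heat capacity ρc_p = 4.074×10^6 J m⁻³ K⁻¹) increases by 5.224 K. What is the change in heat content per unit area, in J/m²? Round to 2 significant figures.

1.9×10^9

Areal heat capacity C = ρc_p × D = 4.074×10^6 × 88.25 = 3.60×10^8 J/(m^2 K).
ΔQ = C ΔT = 3.60×10^8 × 5.224 = 1.88×10^9 J/m².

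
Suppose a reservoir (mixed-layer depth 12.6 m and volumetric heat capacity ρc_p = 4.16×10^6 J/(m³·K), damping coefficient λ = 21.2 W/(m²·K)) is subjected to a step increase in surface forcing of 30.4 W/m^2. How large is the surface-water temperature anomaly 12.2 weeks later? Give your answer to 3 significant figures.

Areal heat capacity C = ρc_p × D = 4.16×10^6 × 12.6 = 5.24×10^7 J/(m^2 K).
τ = C / λ = 5.24×10^7 / 21.2 = 2.47×10^6 s.
Equilibrium anomaly ΔT_eq = F / λ = 30.4 / 21.2 = 1.43 K.
t = 12.2 weeks = 7.38×10^6 s, so t/τ = 2.98.
ΔT(t) = ΔT_eq (1 − e^(−t/τ)) = 1.43 × (1 − e^−2.98) = 1.36 K.

1.36 K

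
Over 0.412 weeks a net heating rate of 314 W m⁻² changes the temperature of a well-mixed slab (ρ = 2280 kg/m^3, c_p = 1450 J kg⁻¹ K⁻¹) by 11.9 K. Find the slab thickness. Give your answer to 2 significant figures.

Heat input Q = F Δt = 314 × 2.49×10^5 s = 7.82×10^7 J/m².
Required areal heat capacity C = Q / ΔT = 6.57×10^6 J/(m²·K).
Depth D = C / (ρ c_p) = 6.57×10^6 / (2280 × 1450) = 1.99 m.

2.0 m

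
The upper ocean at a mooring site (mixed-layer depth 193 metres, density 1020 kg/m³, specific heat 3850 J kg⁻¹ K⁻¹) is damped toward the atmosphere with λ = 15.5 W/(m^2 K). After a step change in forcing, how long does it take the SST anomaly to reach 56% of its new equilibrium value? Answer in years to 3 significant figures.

Areal heat capacity C = ρ c_p D = 1020 × 3850 × 193 = 7.58×10^8 J/(m²·K).
τ = C / λ = 7.58×10^8 / 15.5 = 4.89×10^7 s.
Fraction reached: 1 − e^(−t/τ) = 0.56 ⇒ t = −τ ln(1 − 0.56) = τ × 0.821.
t = 4.01×10^7 s = 1.27 years.

1.27 years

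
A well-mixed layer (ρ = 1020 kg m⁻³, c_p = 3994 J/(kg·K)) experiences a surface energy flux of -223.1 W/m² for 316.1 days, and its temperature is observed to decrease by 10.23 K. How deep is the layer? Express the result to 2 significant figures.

Heat input Q = F Δt = -223.1 × 2.73×10^7 s = -6.09×10^9 J/m².
Required areal heat capacity C = Q / ΔT = 5.96×10^8 J/(m²·K).
Depth D = C / (ρ c_p) = 5.96×10^8 / (1020 × 3994) = 146 m.

150 m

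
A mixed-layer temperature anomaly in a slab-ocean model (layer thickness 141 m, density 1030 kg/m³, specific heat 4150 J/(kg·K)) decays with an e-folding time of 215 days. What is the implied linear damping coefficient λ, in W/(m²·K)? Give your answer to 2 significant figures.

32

Areal heat capacity C = ρ c_p D = 1030 × 4150 × 141 = 6.03×10^8 J/(m^2 K).
τ = 215 days = 1.86×10^7 s.
λ = C / τ = 6.03×10^8 / 1.86×10^7 = 32.4 W/(m²·K).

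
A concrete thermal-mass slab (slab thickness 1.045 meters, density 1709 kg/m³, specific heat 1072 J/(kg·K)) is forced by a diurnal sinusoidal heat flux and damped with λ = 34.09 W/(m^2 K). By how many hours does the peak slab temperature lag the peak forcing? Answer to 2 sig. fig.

Areal heat capacity C = ρ c_p D = 1709 × 1072 × 1.045 = 1.91×10^6 J/(m²·K).
ω = 2π / 86400 s = 7.27×10^-5 s⁻¹.
Phase lag φ = arctan(Cω/λ) = arctan(139/34.09) = 1.33 rad.
Time lag = φ / ω = 1.33 / 7.27×10^-5 = 18300 s = 5.08 hours.

5.1 hours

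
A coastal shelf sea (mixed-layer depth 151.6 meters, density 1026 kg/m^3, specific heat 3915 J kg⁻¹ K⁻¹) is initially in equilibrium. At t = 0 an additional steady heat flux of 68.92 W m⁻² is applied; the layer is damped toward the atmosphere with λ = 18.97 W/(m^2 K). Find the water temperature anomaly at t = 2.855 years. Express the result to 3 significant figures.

3.41 K

Areal heat capacity C = ρ c_p D = 1026 × 3915 × 151.6 = 6.09×10^8 J/(m²·K).
τ = C / λ = 6.09×10^8 / 18.97 = 3.21×10^7 s.
Equilibrium anomaly ΔT_eq = F / λ = 68.92 / 18.97 = 3.63 K.
t = 2.855 years = 9.01×10^7 s, so t/τ = 2.81.
ΔT(t) = ΔT_eq (1 − e^(−t/τ)) = 3.63 × (1 − e^−2.81) = 3.41 K.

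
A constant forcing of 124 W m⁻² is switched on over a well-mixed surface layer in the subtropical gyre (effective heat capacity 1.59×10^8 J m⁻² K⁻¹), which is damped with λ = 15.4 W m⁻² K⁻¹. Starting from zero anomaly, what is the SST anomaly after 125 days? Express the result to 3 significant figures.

Areal heat capacity C = 1.59×10^8 J m⁻² K⁻¹ (given).
τ = C / λ = 1.59×10^8 / 15.4 = 1.03×10^7 s.
Equilibrium anomaly ΔT_eq = F / λ = 124 / 15.4 = 8.05 K.
t = 125 days = 1.08×10^7 s, so t/τ = 1.05.
ΔT(t) = ΔT_eq (1 − e^(−t/τ)) = 8.05 × (1 − e^−1.05) = 5.22 K.

5.22 K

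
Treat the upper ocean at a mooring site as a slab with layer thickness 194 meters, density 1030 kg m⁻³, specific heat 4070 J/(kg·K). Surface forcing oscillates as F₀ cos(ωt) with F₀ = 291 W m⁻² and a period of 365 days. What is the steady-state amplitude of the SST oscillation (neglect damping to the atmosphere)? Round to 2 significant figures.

1.8 K

Areal heat capacity C = ρ c_p D = 1030 × 4070 × 194 = 8.13×10^8 J/(m^2 K).
Angular frequency ω = 2π / T = 2π / 3.15×10^7 s = 1.99×10^-7 s⁻¹.
Cω = 8.13×10^8 × 1.99×10^-7 = 162 W/(m²·K).
Amplitude A = F₀ / (Cω) = 291 / 162 = 1.80 K.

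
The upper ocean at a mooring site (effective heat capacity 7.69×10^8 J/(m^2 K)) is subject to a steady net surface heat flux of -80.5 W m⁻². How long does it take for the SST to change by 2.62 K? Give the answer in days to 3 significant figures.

Areal heat capacity C = 7.69×10^8 J/(m^2 K) (given).
Time required: Δt = C ΔT / F = 7.69×10^8 × -2.62 / -80.5 = 2.50×10^7 s.
In days: 2.50×10^7 s / (86400 s/day) = 290 days.

290 days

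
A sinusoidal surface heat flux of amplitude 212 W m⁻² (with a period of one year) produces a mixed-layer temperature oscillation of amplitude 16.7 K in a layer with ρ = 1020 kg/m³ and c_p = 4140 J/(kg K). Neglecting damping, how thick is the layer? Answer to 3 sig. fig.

15.1 m

ω = 2π / 3.15×10^7 s = 1.99×10^-7 s⁻¹.
Required C = F₀ / (A ω) = 212 / (16.7 × 1.99×10^-7) = 6.37×10^7 J/(m²·K).
D = C / (ρ c_p) = 6.37×10^7 / (1020 × 4140) = 15.1 m.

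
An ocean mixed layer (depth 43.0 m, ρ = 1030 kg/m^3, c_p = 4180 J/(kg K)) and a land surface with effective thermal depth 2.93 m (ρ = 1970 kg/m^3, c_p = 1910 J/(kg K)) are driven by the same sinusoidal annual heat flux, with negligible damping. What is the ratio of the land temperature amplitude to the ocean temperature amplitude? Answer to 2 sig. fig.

C_ocean = 1030 × 4180 × 43.0 = 1.85×10^8 J/(m²·K).
C_land = 1970 × 1910 × 2.93 = 1.10×10^7 J/(m²·K).
Undamped amplitude ∝ 1/C, so A_land/A_ocean = C_ocean/C_land = 16.8.

17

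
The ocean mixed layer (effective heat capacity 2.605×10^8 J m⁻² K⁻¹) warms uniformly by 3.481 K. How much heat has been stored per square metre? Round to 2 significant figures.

Areal heat capacity C = 2.605×10^8 J m⁻² K⁻¹ (given).
ΔQ = C ΔT = 2.60×10^8 × 3.481 = 9.07×10^8 J/m².

9.1×10^8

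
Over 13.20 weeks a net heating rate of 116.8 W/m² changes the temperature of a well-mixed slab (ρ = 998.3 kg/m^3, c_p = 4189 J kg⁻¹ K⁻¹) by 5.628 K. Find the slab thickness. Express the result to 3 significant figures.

Heat input Q = F Δt = 116.8 × 7.98×10^6 s = 9.32×10^8 J/m².
Required areal heat capacity C = Q / ΔT = 1.66×10^8 J/(m²·K).
Depth D = C / (ρ c_p) = 1.66×10^8 / (998.3 × 4189) = 39.6 m.

39.6 m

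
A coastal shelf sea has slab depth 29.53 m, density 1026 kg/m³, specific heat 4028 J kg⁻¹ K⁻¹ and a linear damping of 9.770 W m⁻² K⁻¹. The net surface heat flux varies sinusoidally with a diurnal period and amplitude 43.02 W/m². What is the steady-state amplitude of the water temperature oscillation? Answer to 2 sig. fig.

0.0048 K

Areal heat capacity C = ρ c_p D = 1026 × 4028 × 29.53 = 1.22×10^8 J m⁻² K⁻¹.
Angular frequency ω = 2π / T = 2π / 86400 s = 7.27×10^-5 s⁻¹.
√((Cω)² + λ²) = √((8870)² + 9.770²) = 8870 W/(m²·K).
Amplitude A = F₀ / √((Cω)²+λ²) = 43.02 / 8870 = 0.00485 K.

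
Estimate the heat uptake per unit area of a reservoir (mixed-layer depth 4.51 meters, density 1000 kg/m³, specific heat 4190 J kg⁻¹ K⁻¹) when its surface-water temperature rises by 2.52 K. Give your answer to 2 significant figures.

4.8×10^7

Areal heat capacity C = ρ c_p D = 1000 × 4190 × 4.51 = 1.89×10^7 J m⁻² K⁻¹.
ΔQ = C ΔT = 1.89×10^7 × 2.52 = 4.76×10^7 J/m².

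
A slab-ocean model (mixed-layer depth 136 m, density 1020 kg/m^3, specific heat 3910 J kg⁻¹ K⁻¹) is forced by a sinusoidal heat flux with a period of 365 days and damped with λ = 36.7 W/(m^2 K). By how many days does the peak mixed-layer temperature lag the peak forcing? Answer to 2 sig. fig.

Areal heat capacity C = ρ c_p D = 1020 × 3910 × 136 = 5.42×10^8 J m⁻² K⁻¹.
ω = 2π / 3.15×10^7 s = 1.99×10^-7 s⁻¹.
Phase lag φ = arctan(Cω/λ) = arctan(108/36.7) = 1.24 rad.
Time lag = φ / ω = 1.24 / 1.99×10^-7 = 6.24×10^6 s = 72.2 days.

72 days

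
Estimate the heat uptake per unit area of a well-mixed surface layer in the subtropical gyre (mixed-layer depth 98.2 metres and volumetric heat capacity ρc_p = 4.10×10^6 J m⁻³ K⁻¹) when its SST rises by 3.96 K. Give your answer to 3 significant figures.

1.59×10^9

Areal heat capacity C = ρc_p × D = 4.10×10^6 × 98.2 = 4.03×10^8 J/(m^2 K).
ΔQ = C ΔT = 4.03×10^8 × 3.96 = 1.59×10^9 J/m².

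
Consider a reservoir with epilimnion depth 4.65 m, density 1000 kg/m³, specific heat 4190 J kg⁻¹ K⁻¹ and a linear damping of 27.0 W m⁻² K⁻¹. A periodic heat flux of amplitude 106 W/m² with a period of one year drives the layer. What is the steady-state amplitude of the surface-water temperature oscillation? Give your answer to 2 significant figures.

Areal heat capacity C = ρ c_p D = 1000 × 4190 × 4.65 = 1.95×10^7 J/(m²·K).
Angular frequency ω = 2π / T = 2π / 3.15×10^7 s = 1.99×10^-7 s⁻¹.
√((Cω)² + λ²) = √((3.88)² + 27.0²) = 27.3 W/(m²·K).
Amplitude A = F₀ / √((Cω)²+λ²) = 106 / 27.3 = 3.89 K.

3.9 K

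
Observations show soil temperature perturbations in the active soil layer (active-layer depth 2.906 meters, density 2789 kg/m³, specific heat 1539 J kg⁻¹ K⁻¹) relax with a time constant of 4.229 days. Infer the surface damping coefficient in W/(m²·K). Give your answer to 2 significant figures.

Areal heat capacity C = ρ c_p D = 2789 × 1539 × 2.906 = 1.25×10^7 J m⁻² K⁻¹.
τ = 4.229 days = 3.65×10^5 s.
λ = C / τ = 1.25×10^7 / 3.65×10^5 = 34.1 W/(m²·K).

34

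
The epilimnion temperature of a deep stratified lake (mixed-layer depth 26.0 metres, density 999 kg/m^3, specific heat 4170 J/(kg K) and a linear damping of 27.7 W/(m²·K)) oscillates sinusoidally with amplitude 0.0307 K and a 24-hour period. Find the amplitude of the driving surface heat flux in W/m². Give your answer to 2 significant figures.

Areal heat capacity C = ρ c_p D = 999 × 4170 × 26.0 = 1.08×10^8 J/(m^2 K).
ω = 2π / 86400 s = 7.27×10^-5 s⁻¹.
√((Cω)² + λ²) = √((7880)² + 27.7²) = 7880 W/(m²·K).
F₀ = A × √((Cω)²+λ²) = 0.0307 × 7880 = 242 W/m².

240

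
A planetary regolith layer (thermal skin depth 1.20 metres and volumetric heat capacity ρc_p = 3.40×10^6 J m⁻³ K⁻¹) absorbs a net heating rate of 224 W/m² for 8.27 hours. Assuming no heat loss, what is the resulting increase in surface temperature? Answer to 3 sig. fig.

Areal heat capacity C = ρc_p × D = 3.40×10^6 × 1.20 = 4.08×10^6 J/(m²·K).
Net heat input Q = F Δt = 224 × (8.27 hours × 3600 s/hour) = 6.67×10^6 J/m².
ΔT = Q / C = 6.67×10^6 / 4.08×10^6 = 1.63 K.

1.63 K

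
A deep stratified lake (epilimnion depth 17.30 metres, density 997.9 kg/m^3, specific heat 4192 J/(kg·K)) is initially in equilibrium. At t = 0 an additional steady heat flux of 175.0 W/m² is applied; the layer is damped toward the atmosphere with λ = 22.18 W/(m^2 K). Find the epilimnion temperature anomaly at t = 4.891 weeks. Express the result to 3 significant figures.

4.70 K

Areal heat capacity C = ρ c_p D = 997.9 × 4192 × 17.30 = 7.24×10^7 J m⁻² K⁻¹.
τ = C / λ = 7.24×10^7 / 22.18 = 3.26×10^6 s.
Equilibrium anomaly ΔT_eq = F / λ = 175.0 / 22.18 = 7.89 K.
t = 4.891 weeks = 2.96×10^6 s, so t/τ = 0.907.
ΔT(t) = ΔT_eq (1 − e^(−t/τ)) = 7.89 × (1 − e^−0.907) = 4.70 K.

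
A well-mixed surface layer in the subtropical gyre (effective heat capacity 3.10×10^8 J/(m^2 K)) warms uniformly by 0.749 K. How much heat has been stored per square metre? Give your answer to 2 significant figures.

Areal heat capacity C = 3.10×10^8 J/(m^2 K) (given).
ΔQ = C ΔT = 3.10×10^8 × 0.749 = 2.32×10^8 J/m².

2.3×10^8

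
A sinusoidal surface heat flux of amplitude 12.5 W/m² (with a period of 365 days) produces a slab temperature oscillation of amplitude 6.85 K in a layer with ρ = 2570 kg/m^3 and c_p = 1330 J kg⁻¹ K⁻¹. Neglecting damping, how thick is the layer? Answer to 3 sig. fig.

2.68 m

ω = 2π / 3.15×10^7 s = 1.99×10^-7 s⁻¹.
Required C = F₀ / (A ω) = 12.5 / (6.85 × 1.99×10^-7) = 9.16×10^6 J/(m²·K).
D = C / (ρ c_p) = 9.16×10^6 / (2570 × 1330) = 2.68 m.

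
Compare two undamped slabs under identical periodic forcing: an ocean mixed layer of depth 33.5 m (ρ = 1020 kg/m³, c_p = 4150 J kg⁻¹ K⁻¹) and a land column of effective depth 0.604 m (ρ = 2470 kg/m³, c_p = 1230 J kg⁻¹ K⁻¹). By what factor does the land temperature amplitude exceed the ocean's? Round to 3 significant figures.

C_ocean = 1020 × 4150 × 33.5 = 1.42×10^8 J/(m²·K).
C_land = 2470 × 1230 × 0.604 = 1.84×10^6 J/(m²·K).
Undamped amplitude ∝ 1/C, so A_land/A_ocean = C_ocean/C_land = 77.3.

77.3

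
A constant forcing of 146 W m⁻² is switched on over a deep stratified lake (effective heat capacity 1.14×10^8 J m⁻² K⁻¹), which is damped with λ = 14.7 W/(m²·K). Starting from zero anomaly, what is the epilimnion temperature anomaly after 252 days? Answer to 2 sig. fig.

9.3 K

Areal heat capacity C = 1.14×10^8 J m⁻² K⁻¹ (given).
τ = C / λ = 1.14×10^8 / 14.7 = 7.76×10^6 s.
Equilibrium anomaly ΔT_eq = F / λ = 146 / 14.7 = 9.93 K.
t = 252 days = 2.18×10^7 s, so t/τ = 2.81.
ΔT(t) = ΔT_eq (1 − e^(−t/τ)) = 9.93 × (1 − e^−2.81) = 9.33 K.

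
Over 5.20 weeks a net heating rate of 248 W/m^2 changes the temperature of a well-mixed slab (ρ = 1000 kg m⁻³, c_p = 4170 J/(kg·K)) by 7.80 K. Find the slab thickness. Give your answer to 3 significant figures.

Heat input Q = F Δt = 248 × 3.14×10^6 s = 7.80×10^8 J/m².
Required areal heat capacity C = Q / ΔT = 1.00×10^8 J/(m²·K).
Depth D = C / (ρ c_p) = 1.00×10^8 / (1000 × 4170) = 24.0 m.

24.0 m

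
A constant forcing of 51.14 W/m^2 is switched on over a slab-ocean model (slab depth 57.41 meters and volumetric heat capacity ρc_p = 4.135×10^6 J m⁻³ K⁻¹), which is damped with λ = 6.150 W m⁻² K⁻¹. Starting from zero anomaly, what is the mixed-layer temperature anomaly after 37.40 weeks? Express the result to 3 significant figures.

Areal heat capacity C = ρc_p × D = 4.135×10^6 × 57.41 = 2.37×10^8 J/(m^2 K).
τ = C / λ = 2.37×10^8 / 6.150 = 3.86×10^7 s.
Equilibrium anomaly ΔT_eq = F / λ = 51.14 / 6.150 = 8.32 K.
t = 37.40 weeks = 2.26×10^7 s, so t/τ = 0.586.
ΔT(t) = ΔT_eq (1 − e^(−t/τ)) = 8.32 × (1 − e^−0.586) = 3.69 K.

3.69 K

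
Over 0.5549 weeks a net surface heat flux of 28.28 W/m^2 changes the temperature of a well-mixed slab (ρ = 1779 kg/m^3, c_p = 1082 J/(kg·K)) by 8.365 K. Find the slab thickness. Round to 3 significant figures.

Heat input Q = F Δt = 28.28 × 3.36×10^5 s = 9.49×10^6 J/m².
Required areal heat capacity C = Q / ΔT = 1.13×10^6 J/(m²·K).
Depth D = C / (ρ c_p) = 1.13×10^6 / (1779 × 1082) = 0.589 m.

0.589 m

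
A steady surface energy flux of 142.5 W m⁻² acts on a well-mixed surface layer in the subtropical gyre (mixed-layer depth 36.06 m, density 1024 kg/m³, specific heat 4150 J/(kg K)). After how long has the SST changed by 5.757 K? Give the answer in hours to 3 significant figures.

1720 hours

Areal heat capacity C = ρ c_p D = 1024 × 4150 × 36.06 = 1.53×10^8 J/(m^2 K).
Time required: Δt = C ΔT / F = 1.53×10^8 × 5.757 / 142.5 = 6.19×10^6 s.
In hours: 6.19×10^6 s / (3600 s/hour) = 1720 hours.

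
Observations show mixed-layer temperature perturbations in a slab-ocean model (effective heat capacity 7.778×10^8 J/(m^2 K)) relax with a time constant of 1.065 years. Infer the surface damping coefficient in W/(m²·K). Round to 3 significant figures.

Areal heat capacity C = 7.778×10^8 J/(m^2 K) (given).
τ = 1.065 years = 3.36×10^7 s.
λ = C / τ = 7.78×10^8 / 3.36×10^7 = 23.1 W/(m²·K).

23.1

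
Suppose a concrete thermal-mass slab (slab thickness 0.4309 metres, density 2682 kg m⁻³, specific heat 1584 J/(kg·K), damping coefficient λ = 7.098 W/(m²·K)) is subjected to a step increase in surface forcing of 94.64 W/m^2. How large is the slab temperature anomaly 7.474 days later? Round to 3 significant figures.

Areal heat capacity C = ρ c_p D = 2682 × 1584 × 0.4309 = 1.83×10^6 J/(m²·K).
τ = C / λ = 1.83×10^6 / 7.098 = 2.58×10^5 s.
Equilibrium anomaly ΔT_eq = F / λ = 94.64 / 7.098 = 13.3 K.
t = 7.474 days = 6.46×10^5 s, so t/τ = 2.50.
ΔT(t) = ΔT_eq (1 − e^(−t/τ)) = 13.3 × (1 − e^−2.50) = 12.2 K.

12.2 K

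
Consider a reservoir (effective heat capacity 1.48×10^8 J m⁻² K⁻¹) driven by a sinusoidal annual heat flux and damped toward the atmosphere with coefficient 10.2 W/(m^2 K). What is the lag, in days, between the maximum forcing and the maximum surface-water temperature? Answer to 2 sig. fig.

Areal heat capacity C = 1.48×10^8 J m⁻² K⁻¹ (given).
ω = 2π / 3.15×10^7 s = 1.99×10^-7 s⁻¹.
Phase lag φ = arctan(Cω/λ) = arctan(29.5/10.2) = 1.24 rad.
Time lag = φ / ω = 1.24 / 1.99×10^-7 = 6.21×10^6 s = 71.9 days.

72 days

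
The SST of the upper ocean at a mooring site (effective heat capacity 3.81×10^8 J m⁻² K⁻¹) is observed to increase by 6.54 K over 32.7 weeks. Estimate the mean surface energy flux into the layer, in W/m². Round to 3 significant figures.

126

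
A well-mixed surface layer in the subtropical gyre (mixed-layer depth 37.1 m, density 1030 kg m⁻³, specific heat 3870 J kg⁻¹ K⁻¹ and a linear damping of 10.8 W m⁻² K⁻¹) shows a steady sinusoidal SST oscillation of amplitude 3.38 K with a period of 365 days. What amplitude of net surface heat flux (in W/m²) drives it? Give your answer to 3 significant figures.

106

Areal heat capacity C = ρ c_p D = 1030 × 3870 × 37.1 = 1.48×10^8 J/(m^2 K).
ω = 2π / 3.15×10^7 s = 1.99×10^-7 s⁻¹.
√((Cω)² + λ²) = √((29.5)² + 10.8²) = 31.4 W/(m²·K).
F₀ = A × √((Cω)²+λ²) = 3.38 × 31.4 = 106 W/m².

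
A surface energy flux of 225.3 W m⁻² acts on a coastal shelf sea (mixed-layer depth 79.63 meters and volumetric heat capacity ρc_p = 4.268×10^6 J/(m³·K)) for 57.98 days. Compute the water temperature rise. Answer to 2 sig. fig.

3.3 K

Areal heat capacity C = ρc_p × D = 4.268×10^6 × 79.63 = 3.40×10^8 J m⁻² K⁻¹.
Net heat input Q = F Δt = 225.3 × (57.98 days × 86400 s/day) = 1.13×10^9 J/m².
ΔT = Q / C = 1.13×10^9 / 3.40×10^8 = 3.32 K.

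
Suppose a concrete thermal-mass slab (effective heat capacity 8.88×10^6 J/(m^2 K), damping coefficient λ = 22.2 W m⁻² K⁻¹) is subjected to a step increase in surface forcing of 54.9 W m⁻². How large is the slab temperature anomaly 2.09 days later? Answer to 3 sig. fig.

0.898 K

Areal heat capacity C = 8.88×10^6 J/(m^2 K) (given).
τ = C / λ = 8.88×10^6 / 22.2 = 4.00×10^5 s.
Equilibrium anomaly ΔT_eq = F / λ = 54.9 / 22.2 = 2.47 K.
t = 2.09 days = 1.81×10^5 s, so t/τ = 0.451.
ΔT(t) = ΔT_eq (1 − e^(−t/τ)) = 2.47 × (1 − e^−0.451) = 0.898 K.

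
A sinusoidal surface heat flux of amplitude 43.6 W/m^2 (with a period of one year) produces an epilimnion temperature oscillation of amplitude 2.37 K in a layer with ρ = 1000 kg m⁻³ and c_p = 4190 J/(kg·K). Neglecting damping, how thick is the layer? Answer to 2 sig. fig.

22 m

ω = 2π / 3.15×10^7 s = 1.99×10^-7 s⁻¹.
Required C = F₀ / (A ω) = 43.6 / (2.37 × 1.99×10^-7) = 9.23×10^7 J/(m²·K).
D = C / (ρ c_p) = 9.23×10^7 / (1000 × 4190) = 22.0 m.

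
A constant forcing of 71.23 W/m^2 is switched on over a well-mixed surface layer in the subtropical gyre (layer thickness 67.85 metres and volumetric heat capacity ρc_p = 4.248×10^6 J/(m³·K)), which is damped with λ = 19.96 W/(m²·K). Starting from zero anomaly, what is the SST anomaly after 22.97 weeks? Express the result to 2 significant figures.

2.2 K

Areal heat capacity C = ρc_p × D = 4.248×10^6 × 67.85 = 2.88×10^8 J m⁻² K⁻¹.
τ = C / λ = 2.88×10^8 / 19.96 = 1.44×10^7 s.
Equilibrium anomaly ΔT_eq = F / λ = 71.23 / 19.96 = 3.57 K.
t = 22.97 weeks = 1.39×10^7 s, so t/τ = 0.962.
ΔT(t) = ΔT_eq (1 − e^(−t/τ)) = 3.57 × (1 − e^−0.962) = 2.21 K.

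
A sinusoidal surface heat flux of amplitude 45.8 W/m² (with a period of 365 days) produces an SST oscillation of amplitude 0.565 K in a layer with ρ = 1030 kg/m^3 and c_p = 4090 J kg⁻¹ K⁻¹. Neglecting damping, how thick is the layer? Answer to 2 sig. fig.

ω = 2π / 3.15×10^7 s = 1.99×10^-7 s⁻¹.
Required C = F₀ / (A ω) = 45.8 / (0.565 × 1.99×10^-7) = 4.07×10^8 J/(m²·K).
D = C / (ρ c_p) = 4.07×10^8 / (1030 × 4090) = 96.6 m.

97 m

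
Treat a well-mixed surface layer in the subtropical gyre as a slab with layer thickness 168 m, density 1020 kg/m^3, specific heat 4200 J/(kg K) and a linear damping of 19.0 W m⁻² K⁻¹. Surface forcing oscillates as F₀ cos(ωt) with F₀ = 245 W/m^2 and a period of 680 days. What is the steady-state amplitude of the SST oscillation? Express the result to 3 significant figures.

Areal heat capacity C = ρ c_p D = 1020 × 4200 × 168 = 7.20×10^8 J/(m²·K).
Angular frequency ω = 2π / T = 2π / 5.88×10^7 s = 1.07×10^-7 s⁻¹.
√((Cω)² + λ²) = √((77.0)² + 19.0²) = 79.3 W/(m²·K).
Amplitude A = F₀ / √((Cω)²+λ²) = 245 / 79.3 = 3.09 K.

3.09 K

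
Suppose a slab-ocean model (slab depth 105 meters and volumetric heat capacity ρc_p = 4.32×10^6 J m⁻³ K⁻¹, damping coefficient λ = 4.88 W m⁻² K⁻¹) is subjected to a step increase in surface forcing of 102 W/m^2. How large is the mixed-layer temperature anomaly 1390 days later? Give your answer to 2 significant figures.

Areal heat capacity C = ρc_p × D = 4.32×10^6 × 105 = 4.54×10^8 J/(m^2 K).
τ = C / λ = 4.54×10^8 / 4.88 = 9.30×10^7 s.
Equilibrium anomaly ΔT_eq = F / λ = 102 / 4.88 = 20.9 K.
t = 1390 days = 1.20×10^8 s, so t/τ = 1.29.
ΔT(t) = ΔT_eq (1 − e^(−t/τ)) = 20.9 × (1 − e^−1.29) = 15.2 K.

15 K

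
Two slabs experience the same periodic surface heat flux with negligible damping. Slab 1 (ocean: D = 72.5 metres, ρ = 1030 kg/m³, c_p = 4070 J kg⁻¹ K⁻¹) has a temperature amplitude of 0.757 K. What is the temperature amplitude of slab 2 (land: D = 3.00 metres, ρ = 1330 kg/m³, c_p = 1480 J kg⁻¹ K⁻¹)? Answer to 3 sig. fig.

39.0 K

C_ocean = 3.04×10^8 J/(m²·K); C_land = 5.91×10^6 J/(m²·K).
A ∝ 1/C ⇒ A_land = A_ocean × C_ocean/C_land = 0.757 × 51.5 = 39.0 K.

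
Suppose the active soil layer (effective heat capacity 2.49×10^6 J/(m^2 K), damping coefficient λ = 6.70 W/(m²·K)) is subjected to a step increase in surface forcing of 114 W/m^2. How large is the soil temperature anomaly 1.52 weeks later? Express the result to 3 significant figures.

15.6 K

Areal heat capacity C = 2.49×10^6 J/(m^2 K) (given).
τ = C / λ = 2.49×10^6 / 6.70 = 3.72×10^5 s.
Equilibrium anomaly ΔT_eq = F / λ = 114 / 6.70 = 17.0 K.
t = 1.52 weeks = 9.19×10^5 s, so t/τ = 2.47.
ΔT(t) = ΔT_eq (1 − e^(−t/τ)) = 17.0 × (1 − e^−2.47) = 15.6 K.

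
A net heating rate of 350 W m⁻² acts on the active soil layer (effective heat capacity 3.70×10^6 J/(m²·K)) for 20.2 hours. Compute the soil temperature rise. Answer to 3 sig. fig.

6.88 K

Areal heat capacity C = 3.70×10^6 J/(m²·K) (given).
Net heat input Q = F Δt = 350 × (20.2 hours × 3600 s/hour) = 2.55×10^7 J/m².
ΔT = Q / C = 2.55×10^7 / 3.70×10^6 = 6.88 K.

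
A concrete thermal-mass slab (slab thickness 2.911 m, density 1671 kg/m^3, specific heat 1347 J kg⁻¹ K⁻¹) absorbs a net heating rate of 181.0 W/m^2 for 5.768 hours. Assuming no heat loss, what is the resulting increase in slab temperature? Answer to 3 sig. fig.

Areal heat capacity C = ρ c_p D = 1671 × 1347 × 2.911 = 6.55×10^6 J/(m²·K).
Net heat input Q = F Δt = 181.0 × (5.768 hours × 3600 s/hour) = 3.76×10^6 J/m².
ΔT = Q / C = 3.76×10^6 / 6.55×10^6 = 0.574 K.

0.574 K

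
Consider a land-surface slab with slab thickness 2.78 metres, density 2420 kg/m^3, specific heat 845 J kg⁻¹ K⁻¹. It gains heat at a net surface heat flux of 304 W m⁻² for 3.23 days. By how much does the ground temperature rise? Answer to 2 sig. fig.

15 K

Areal heat capacity C = ρ c_p D = 2420 × 845 × 2.78 = 5.68×10^6 J/(m^2 K).
Net heat input Q = F Δt = 304 × (3.23 days × 86400 s/day) = 8.48×10^7 J/m².
ΔT = Q / C = 8.48×10^7 / 5.68×10^6 = 14.9 K.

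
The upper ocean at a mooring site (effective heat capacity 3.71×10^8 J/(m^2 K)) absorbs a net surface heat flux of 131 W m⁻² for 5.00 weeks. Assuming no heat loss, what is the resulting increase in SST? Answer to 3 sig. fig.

1.07 K

Areal heat capacity C = 3.71×10^8 J/(m^2 K) (given).
Net heat input Q = F Δt = 131 × (5.00 weeks × 6.048×10^5 s/week) = 3.96×10^8 J/m².
ΔT = Q / C = 3.96×10^8 / 3.71×10^8 = 1.07 K.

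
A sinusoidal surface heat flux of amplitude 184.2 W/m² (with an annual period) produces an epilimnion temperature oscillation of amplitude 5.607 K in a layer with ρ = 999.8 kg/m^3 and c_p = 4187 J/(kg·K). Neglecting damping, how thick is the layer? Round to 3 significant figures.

ω = 2π / 3.15×10^7 s = 1.99×10^-7 s⁻¹.
Required C = F₀ / (A ω) = 184.2 / (5.607 × 1.99×10^-7) = 1.65×10^8 J/(m²·K).
D = C / (ρ c_p) = 1.65×10^8 / (999.8 × 4187) = 39.4 m.

39.4 m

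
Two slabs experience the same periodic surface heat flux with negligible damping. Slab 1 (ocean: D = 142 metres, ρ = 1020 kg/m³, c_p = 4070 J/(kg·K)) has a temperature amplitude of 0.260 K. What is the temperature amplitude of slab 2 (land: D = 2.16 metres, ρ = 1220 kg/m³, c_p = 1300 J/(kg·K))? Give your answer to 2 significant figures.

45 K

C_ocean = 5.89×10^8 J/(m²·K); C_land = 3.43×10^6 J/(m²·K).
A ∝ 1/C ⇒ A_land = A_ocean × C_ocean/C_land = 0.260 × 172 = 44.7 K.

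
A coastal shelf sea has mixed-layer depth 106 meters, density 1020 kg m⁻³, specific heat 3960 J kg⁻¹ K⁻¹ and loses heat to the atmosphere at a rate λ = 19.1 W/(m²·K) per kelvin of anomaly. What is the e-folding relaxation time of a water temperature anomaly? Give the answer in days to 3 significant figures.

259 days

Areal heat capacity C = ρ c_p D = 1020 × 3960 × 106 = 4.28×10^8 J/(m^2 K).
Relaxation time τ = C / λ = 4.28×10^8 / 19.1 = 2.24×10^7 s.
In days: 2.24×10^7 s / (86400 s/day) = 259 days.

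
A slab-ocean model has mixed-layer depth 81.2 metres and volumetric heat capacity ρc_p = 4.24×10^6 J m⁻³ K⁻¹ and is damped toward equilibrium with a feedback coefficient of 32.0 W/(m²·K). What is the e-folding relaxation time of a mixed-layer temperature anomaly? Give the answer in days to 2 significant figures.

Areal heat capacity C = ρc_p × D = 4.24×10^6 × 81.2 = 3.44×10^8 J m⁻² K⁻¹.
Relaxation time τ = C / λ = 3.44×10^8 / 32.0 = 1.08×10^7 s.
In days: 1.08×10^7 s / (86400 s/day) = 125 days.

120 days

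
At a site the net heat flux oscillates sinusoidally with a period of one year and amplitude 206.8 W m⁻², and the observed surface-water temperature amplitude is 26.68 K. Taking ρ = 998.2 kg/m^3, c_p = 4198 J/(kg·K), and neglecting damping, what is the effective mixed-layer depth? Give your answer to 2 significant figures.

9.3 m

ω = 2π / 3.15×10^7 s = 1.99×10^-7 s⁻¹.
Required C = F₀ / (A ω) = 206.8 / (26.68 × 1.99×10^-7) = 3.89×10^7 J/(m²·K).
D = C / (ρ c_p) = 3.89×10^7 / (998.2 × 4198) = 9.28 m.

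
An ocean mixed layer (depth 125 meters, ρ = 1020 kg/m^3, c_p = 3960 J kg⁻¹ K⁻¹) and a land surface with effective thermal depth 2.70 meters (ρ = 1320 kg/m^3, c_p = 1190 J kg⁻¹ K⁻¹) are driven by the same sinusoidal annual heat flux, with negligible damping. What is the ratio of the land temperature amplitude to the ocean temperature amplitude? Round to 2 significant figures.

120

C_ocean = 1020 × 3960 × 125 = 5.05×10^8 J/(m²·K).
C_land = 1320 × 1190 × 2.70 = 4.24×10^6 J/(m²·K).
Undamped amplitude ∝ 1/C, so A_land/A_ocean = C_ocean/C_land = 119.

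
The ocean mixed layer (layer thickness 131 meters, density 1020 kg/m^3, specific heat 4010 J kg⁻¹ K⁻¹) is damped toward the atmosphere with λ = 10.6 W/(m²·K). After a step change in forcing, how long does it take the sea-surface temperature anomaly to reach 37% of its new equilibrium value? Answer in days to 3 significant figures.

Areal heat capacity C = ρ c_p D = 1020 × 4010 × 131 = 5.36×10^8 J m⁻² K⁻¹.
τ = C / λ = 5.36×10^8 / 10.6 = 5.05×10^7 s.
Fraction reached: 1 − e^(−t/τ) = 0.37 ⇒ t = −τ ln(1 − 0.37) = τ × 0.462.
t = 2.34×10^7 s = 270 days.

270 days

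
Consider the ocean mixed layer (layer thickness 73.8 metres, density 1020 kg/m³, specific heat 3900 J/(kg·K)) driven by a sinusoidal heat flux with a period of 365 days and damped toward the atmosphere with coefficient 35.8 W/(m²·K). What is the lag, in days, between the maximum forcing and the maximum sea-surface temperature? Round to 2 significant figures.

Areal heat capacity C = ρ c_p D = 1020 × 3900 × 73.8 = 2.94×10^8 J m⁻² K⁻¹.
ω = 2π / 3.15×10^7 s = 1.99×10^-7 s⁻¹.
Phase lag φ = arctan(Cω/λ) = arctan(58.5/35.8) = 1.02 rad.
Time lag = φ / ω = 1.02 / 1.99×10^-7 = 5.13×10^6 s = 59.3 days.

59 days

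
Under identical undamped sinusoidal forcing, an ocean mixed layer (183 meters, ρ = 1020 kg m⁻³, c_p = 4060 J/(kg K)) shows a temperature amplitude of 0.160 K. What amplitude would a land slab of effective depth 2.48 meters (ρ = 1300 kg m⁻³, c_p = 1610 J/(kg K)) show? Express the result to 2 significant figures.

23 K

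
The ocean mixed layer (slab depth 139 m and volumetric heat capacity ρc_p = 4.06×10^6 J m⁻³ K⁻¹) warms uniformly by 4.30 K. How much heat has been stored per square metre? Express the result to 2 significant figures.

Areal heat capacity C = ρc_p × D = 4.06×10^6 × 139 = 5.64×10^8 J/(m^2 K).
ΔQ = C ΔT = 5.64×10^8 × 4.30 = 2.43×10^9 J/m².

2.4×10^9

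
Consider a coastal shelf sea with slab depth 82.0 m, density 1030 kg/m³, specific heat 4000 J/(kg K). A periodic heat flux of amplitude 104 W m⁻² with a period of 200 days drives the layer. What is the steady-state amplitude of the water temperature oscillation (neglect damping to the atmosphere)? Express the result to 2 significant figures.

Areal heat capacity C = ρ c_p D = 1030 × 4000 × 82.0 = 3.38×10^8 J m⁻² K⁻¹.
Angular frequency ω = 2π / T = 2π / 1.73×10^7 s = 3.64×10^-7 s⁻¹.
Cω = 3.38×10^8 × 3.64×10^-7 = 123 W/(m²·K).
Amplitude A = F₀ / (Cω) = 104 / 123 = 0.847 K.

0.85 K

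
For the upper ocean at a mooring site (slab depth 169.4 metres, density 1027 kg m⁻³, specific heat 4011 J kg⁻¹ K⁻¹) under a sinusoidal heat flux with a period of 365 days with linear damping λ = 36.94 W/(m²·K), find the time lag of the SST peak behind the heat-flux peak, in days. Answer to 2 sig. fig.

76 days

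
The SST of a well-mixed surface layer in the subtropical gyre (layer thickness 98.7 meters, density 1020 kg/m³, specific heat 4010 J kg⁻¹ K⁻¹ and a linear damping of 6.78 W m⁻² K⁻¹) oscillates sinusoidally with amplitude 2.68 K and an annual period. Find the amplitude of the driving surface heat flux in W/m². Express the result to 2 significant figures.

220

Areal heat capacity C = ρ c_p D = 1020 × 4010 × 98.7 = 4.04×10^8 J m⁻² K⁻¹.
ω = 2π / 3.15×10^7 s = 1.99×10^-7 s⁻¹.
√((Cω)² + λ²) = √((80.4)² + 6.78²) = 80.7 W/(m²·K).
F₀ = A × √((Cω)²+λ²) = 2.68 × 80.7 = 216 W/m².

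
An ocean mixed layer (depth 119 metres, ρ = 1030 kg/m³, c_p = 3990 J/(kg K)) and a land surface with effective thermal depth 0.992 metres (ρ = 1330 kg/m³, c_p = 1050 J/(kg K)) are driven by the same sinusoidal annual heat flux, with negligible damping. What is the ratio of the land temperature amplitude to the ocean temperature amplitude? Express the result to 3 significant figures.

353

C_ocean = 1030 × 3990 × 119 = 4.89×10^8 J/(m²·K).
C_land = 1330 × 1050 × 0.992 = 1.39×10^6 J/(m²·K).
Undamped amplitude ∝ 1/C, so A_land/A_ocean = C_ocean/C_land = 353.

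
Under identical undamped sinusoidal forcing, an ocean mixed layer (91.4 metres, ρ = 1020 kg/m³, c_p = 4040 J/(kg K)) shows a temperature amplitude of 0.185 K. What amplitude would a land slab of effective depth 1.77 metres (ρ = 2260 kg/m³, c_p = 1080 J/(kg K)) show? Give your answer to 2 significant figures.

16 K

C_ocean = 3.77×10^8 J/(m²·K); C_land = 4.32×10^6 J/(m²·K).
A ∝ 1/C ⇒ A_land = A_ocean × C_ocean/C_land = 0.185 × 87.2 = 16.1 K.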